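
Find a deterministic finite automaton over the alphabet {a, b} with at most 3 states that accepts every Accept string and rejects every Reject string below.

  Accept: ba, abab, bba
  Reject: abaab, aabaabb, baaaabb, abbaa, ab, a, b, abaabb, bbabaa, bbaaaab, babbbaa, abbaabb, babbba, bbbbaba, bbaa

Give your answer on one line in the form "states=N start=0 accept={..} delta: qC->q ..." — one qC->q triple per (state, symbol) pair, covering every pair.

states=3 start=0 accept={2} delta: 0a->0 0b->1 1a->2 1b->1 2a->0 2b->2

State merging on the prefix tree: take the shortest (then alphabetical) example prefix whose next move is undefined and point that move at state 0, else 1, else 2, ...; a target is out if some Accept/Reject pair would then sit in one state with the same input left (inseparable). If every existing state is out, open a new one.
a: 0a undefined. 0a->0: ok.
b: 0b undefined. 0b->0: no, ba/abaab meet in 0. Open state 1: 0b->1.
ba: 1a undefined. 1a->0: no, ba/a meet in 0. 1a->1: no, ba/ab meet in 1. Open state 2: 1a->2.
bb: 1b undefined. 1b->0: no, ba/bbbbaba meet in 2. 1b->1: ok.
baa: 2a undefined. 2a->0: ok.
bab: 2b undefined. 2b->0: no, ba/babbba meet in 2. 2b->1: no, ba/babbba meet in 2. 2b->2: ok.
All examples now run through 3 states with every (state, symbol) defined. Accept strings end in {2}, Reject strings end in {0,1}; accept={2}.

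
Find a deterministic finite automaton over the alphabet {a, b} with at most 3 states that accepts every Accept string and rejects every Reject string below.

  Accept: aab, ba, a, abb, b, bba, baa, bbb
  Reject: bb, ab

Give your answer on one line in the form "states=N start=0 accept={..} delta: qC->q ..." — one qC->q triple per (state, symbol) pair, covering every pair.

states=3 start=0 accept={0,1} delta: 0a->1 0b->1 1a->0 1b->2 2a->0 2b->0

State merging on the prefix tree: take the shortest (then alphabetical) example prefix whose next move is undefined and point that move at state 0, else 1, else 2, ...; a target is out if some Accept/Reject pair would then sit in one state with the same input left (inseparable). If every existing state is out, open a new one.
a: 0a undefined. 0a->0: no, aab/ab meet in 0 with "b" left. Open state 1: 0a->1.
b: 0b undefined. 0b->0: no, b/bb meet in 0. 0b->1: ok.
aa: 1a undefined. 1a->0: ok.
ab: 1b undefined. 1b->0: no, ba/bb meet in 0. 1b->1: no, aab/bb meet in 1. Open state 2: 1b->2.
abb: 2b undefined. 2b->0: ok.
bba: 2a undefined. 2a->0: ok.
All examples now run through 3 states with every (state, symbol) defined. Accept strings end in {0,1}, Reject strings end in {2}; accept={0,1}.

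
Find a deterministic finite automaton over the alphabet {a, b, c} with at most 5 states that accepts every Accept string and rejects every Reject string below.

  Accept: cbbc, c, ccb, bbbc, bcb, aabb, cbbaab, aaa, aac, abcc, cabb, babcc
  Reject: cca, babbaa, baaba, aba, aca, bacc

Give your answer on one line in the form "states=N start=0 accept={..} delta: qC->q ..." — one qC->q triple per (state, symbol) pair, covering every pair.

Grow the machine one transition at a time. Run the examples from 0; the earliest place one falls off (shortest prefix, ties alphabetical) gets sent to the lowest-numbered state that keeps every Accept/Reject pair distinguishable — a pair clashes when both reach the same state with identical unread suffix — and to a fresh state only if none does.
a: 0a undefined. 0a->0: ok.
b: 0b undefined. 0b->0: no, aabb/babbaa meet in 0. Open state 1: 0b->1.
c: 0c undefined. 0c->0: no, c/cca meet in 0. 0c->1: ok.
ba: 1a undefined. 1a->0: no, aaa/baaba meet in 0. 1a->1: no, c/aba meet in 1. Open state 2: 1a->2.
bb: 1b undefined. 1b->0: ok.
bc: 1c undefined. 1c->0: no, cbbc/cca meet in 0. 1c->1: ok.
baa: 2a undefined. 2a->0: ok.
bab: 2b undefined. 2b->0: no, ccb/babbaa meet in 0. 2b->1: no, ccb/babbaa meet in 0. 2b->2: no, ccb/babbaa meet in 0. Open state 3: 2b->3.
bac: 2c undefined. 2c->0: no, cbbc/bacc meet in 1. 2c->1: no, cbbc/bacc meet in 1. 2c->2: ok.
babb: 3b undefined. 3b->0: no, ccb/babbaa meet in 0. 3b->1: no, ccb/babbaa meet in 0. 3b->2: no, ccb/babbaa meet in 0. 3b->3: ok.
babc: 3c undefined. 3c->0: ok.
babba: 3a undefined. 3a->0: no, ccb/babbaa meet in 0. 3a->1: ok.
All examples now run through 4 states with every (state, symbol) defined. Accept strings end in {0,1,3}, Reject strings end in {2}; accept={0,1,3}.

states=4 start=0 accept={0,1,3} delta: 0a->0 0b->1 0c->1 1a->2 1b->0 1c->1 2a->0 2b->3 2c->2 3a->1 3b->3 3c->0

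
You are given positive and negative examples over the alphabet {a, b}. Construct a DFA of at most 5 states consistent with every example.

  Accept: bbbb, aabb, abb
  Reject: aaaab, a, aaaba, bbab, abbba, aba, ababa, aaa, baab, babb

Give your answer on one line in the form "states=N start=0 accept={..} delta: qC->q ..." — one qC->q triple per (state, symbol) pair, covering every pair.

Grow the machine one transition at a time. Run the examples from 0; the earliest place one falls off (shortest prefix, ties alphabetical) gets sent to the lowest-numbered state that keeps every Accept/Reject pair distinguishable — a pair clashes when both reach the same state with identical unread suffix — and to a fresh state only if none does.
a: 0a undefined. 0a->0: ok.
b: 0b undefined. 0b->0: no, bbbb/aaaab meet in 0. Open state 1: 0b->1.
ba: 1a undefined. 1a->0: no, aabb/babb meet in 1 with "b" left. 1a->1: no, aabb/baab meet in 1 with "b" left. Open state 2: 1a->2.
bb: 1b undefined. 1b->0: no, bbbb/a meet in 0. 1b->1: no, bbbb/aaaab meet in 1. 1b->2: no, bbbb/babb meet in 2 with "bb" left. Open state 3: 1b->3.
baa: 2a undefined. 2a->0: ok.
bab: 2b undefined. 2b->0: ok.
bba: 3a undefined. 3a->0: ok.
bbb: 3b undefined. 3b->0: no, bbbb/aaaab meet in 1. 3b->1: ok.
All examples now run through 4 states with every (state, symbol) defined. Accept strings end in {3}, Reject strings end in {0,1,2}; accept={3}.

states=4 start=0 accept={3} delta: 0a->0 0b->1 1a->2 1b->3 2a->0 2b->0 3a->0 3b->1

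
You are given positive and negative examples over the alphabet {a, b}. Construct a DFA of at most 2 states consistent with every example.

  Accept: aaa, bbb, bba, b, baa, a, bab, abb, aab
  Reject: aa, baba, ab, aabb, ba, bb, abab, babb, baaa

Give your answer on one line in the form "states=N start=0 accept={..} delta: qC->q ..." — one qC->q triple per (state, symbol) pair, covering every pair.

states=2 start=0 accept={1} delta: 0a->1 0b->1 1a->0 1b->0

State merging on the prefix tree: take the shortest (then alphabetical) example prefix whose next move is undefined and point that move at state 0, else 1, else 2, ...; a target is out if some Accept/Reject pair would then sit in one state with the same input left (inseparable). If every existing state is out, open a new one.
a: 0a undefined. 0a->0: no, aaa/aa meet in 0. Open state 1: 0a->1.
b: 0b undefined. 0b->0: no, aaa/baaa meet in 1 with "aa" left. 0b->1: ok.
aa: 1a undefined. 1a->0: ok.
ab: 1b undefined. 1b->0: ok.
All examples now run through 2 states with every (state, symbol) defined. Accept strings end in {1}, Reject strings end in {0}; accept={1}.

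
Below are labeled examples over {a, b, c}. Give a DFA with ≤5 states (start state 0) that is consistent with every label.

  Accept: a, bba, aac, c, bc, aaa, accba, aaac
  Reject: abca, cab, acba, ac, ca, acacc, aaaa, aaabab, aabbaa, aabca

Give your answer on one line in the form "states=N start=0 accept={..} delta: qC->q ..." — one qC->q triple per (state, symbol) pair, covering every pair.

states=5 start=0 accept={0,1,3} delta: 0a->1 0b->0 0c->1 1a->2 1b->0 1c->2 2a->3 2b->4 2c->0 3a->2 3b->1 3c->1 4a->2 4b->0 4c->1

Grow the machine one transition at a time. Run the examples from 0; the earliest place one falls off (shortest prefix, ties alphabetical) gets sent to the lowest-numbered state that keeps every Accept/Reject pair distinguishable — a pair clashes when both reach the same state with identical unread suffix — and to a fresh state only if none does.
a: 0a undefined. 0a->0: no, a/aaaa meet in 0. Open state 1: 0a->1.
b: 0b undefined. 0b->0: ok.
c: 0c undefined. 0c->0: no, a/ca meet in 1. 0c->1: ok.
aa: 1a undefined. 1a->0: no, aaac/ac meet in 1 with "c" left. 1a->1: no, a/ca meet in 1. Open state 2: 1a->2.
ab: 1b undefined. 1b->0: ok.
ac: 1c undefined. 1c->0: no, a/acba meet in 1. 1c->1: no, a/acba meet in 1. 1c->2: ok.
aaa: 2a undefined. 2a->0: no, a/aaaa meet in 1. 2a->1: no, aac/acacc meet in 2 with "c" left. 2a->2: no, aaa/abca meet in 2. Open state 3: 2a->3.
aab: 2b undefined. 2b->0: no, a/acba meet in 1. 2b->1: no, a/cab meet in 1. 2b->2: no, aaa/acba meet in 3. 2b->3: no, aaa/cab meet in 3. Open state 4: 2b->4.
aac: 2c undefined. 2c->0: ok.
aaaa: 3a undefined. 3a->0: no, aac/aaaa meet in 0. 3a->1: no, a/aaaa meet in 1. 3a->2: ok.
aaab: 3b undefined. 3b->0: no, aac/aaabab meet in 0. 3b->1: ok.
aaac: 3c undefined. 3c->0: no, a/acacc meet in 1. 3c->1: ok.
aabb: 4b undefined. 4b->0: ok.
aabc: 4c undefined. 4c->0: no, a/aabca meet in 1. 4c->1: ok.
acba: 4a undefined. 4a->0: no, aac/acba meet in 0. 4a->1: no, a/acba meet in 1. 4a->2: ok.
All examples now run through 5 states with every (state, symbol) defined. Accept strings end in {0,1,3}, Reject strings end in {2,4}; accept={0,1,3}.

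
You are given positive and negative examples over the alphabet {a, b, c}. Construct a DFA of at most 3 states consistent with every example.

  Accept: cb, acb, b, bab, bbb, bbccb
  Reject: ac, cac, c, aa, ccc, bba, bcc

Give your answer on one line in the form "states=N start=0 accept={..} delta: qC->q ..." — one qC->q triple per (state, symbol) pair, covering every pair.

states=2 start=0 accept={1} delta: 0a->0 0b->1 0c->0 1a->0 1b->0 1c->0

Fold the examples into a partial DFA from state 0: repeatedly fix the first undefined (state, symbol) met by the shortest-then-alphabetical prefix, trying targets in increasing order and rejecting any under which an Accept and a Reject string meet in one state with the same remainder; add a state when all current targets are rejected. Accepting states are where Accept strings end.
a: 0a undefined. 0a->0: ok.
b: 0b undefined. 0b->0: no, b/aa meet in 0. Open state 1: 0b->1.
c: 0c undefined. 0c->0: ok.
ba: 1a undefined. 1a->0: ok.
bb: 1b undefined. 1b->0: ok.
bc: 1c undefined. 1c->0: ok.
All examples now run through 2 states with every (state, symbol) defined. Accept strings end in {1}, Reject strings end in {0}; accept={1}.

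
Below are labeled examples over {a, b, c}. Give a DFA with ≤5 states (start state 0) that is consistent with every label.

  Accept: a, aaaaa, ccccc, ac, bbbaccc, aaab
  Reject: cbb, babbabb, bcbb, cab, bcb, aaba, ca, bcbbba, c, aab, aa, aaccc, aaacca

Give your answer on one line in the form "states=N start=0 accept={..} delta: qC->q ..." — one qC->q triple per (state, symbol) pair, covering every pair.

states=4 start=0 accept={0,1} delta: 0a->1 0b->0 0c->2 1a->3 1b->1 1c->0 2a->2 2b->2 2c->1 3a->1 3b->2 3c->1

Grow the machine one transition at a time. Run the examples from 0; the earliest place one falls off (shortest prefix, ties alphabetical) gets sent to the lowest-numbered state that keeps every Accept/Reject pair distinguishable — a pair clashes when both reach the same state with identical unread suffix — and to a fresh state only if none does.
a: 0a undefined. 0a->0: no, a/aa meet in 0. Open state 1: 0a->1.
b: 0b undefined. 0b->0: ok.
c: 0c undefined. 0c->0: no, a/ca meet in 1. 0c->1: no, a/c meet in 1. Open state 2: 0c->2.
aa: 1a undefined. 1a->0: no, a/aaba meet in 1. 1a->1: no, a/aa meet in 1. 1a->2: no, aaab/cab meet in 2 with "ab" left. Open state 3: 1a->3.
ac: 1c undefined. 1c->0: ok.
ca: 2a undefined. 2a->0: no, ac/cab meet in 0. 2a->1: no, a/ca meet in 1. 2a->2: ok.
cb: 2b undefined. 2b->0: no, a/bcbbba meet in 1. 2b->1: no, a/cab meet in 1. 2b->2: ok.
cc: 2c undefined. 2c->0: no, ccccc/cbb meet in 2. 2c->1: ok.
aaa: 3a undefined. 3a->0: no, aaaaa/aa meet in 3. 3a->1: ok.
aab: 3b undefined. 3b->0: no, a/aaba meet in 1. 3b->1: no, a/aab meet in 1. 3b->2: ok.
aac: 3c undefined. 3c->0: no, a/aaccc meet in 1. 3c->1: ok.
bab: 1b undefined. 1b->0: no, ac/babbabb meet in 0. 1b->1: ok.
All examples now run through 4 states with every (state, symbol) defined. Accept strings end in {0,1}, Reject strings end in {2,3}; accept={0,1}.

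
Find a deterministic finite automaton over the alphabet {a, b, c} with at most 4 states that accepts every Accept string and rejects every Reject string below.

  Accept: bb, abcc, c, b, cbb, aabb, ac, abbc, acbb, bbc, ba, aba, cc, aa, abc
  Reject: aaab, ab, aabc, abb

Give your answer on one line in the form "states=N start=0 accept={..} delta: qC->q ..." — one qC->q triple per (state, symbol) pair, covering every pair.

Grow the machine one transition at a time. Run the examples from 0; the earliest place one falls off (shortest prefix, ties alphabetical) gets sent to the lowest-numbered state that keeps every Accept/Reject pair distinguishable — a pair clashes when both reach the same state with identical unread suffix — and to a fresh state only if none does.
a: 0a undefined. 0a->0: no, bb/abb meet in 0 with "bb" left. Open state 1: 0a->1.
b: 0b undefined. 0b->0: ok.
c: 0c undefined. 0c->0: ok.
aa: 1a undefined. 1a->0: no, bb/aabc meet in 0. 1a->1: no, aabb/abb meet in 1 with "bb" left. Open state 2: 1a->2.
ab: 1b undefined. 1b->0: no, bb/ab meet in 0. 1b->1: no, ba/ab meet in 1. 1b->2: no, abbc/aabc meet in 2 with "bc" left. Open state 3: 1b->3.
ac: 1c undefined. 1c->0: ok.
aaa: 2a undefined. 2a->0: no, bb/aaab meet in 0. 2a->1: ok.
aab: 2b undefined. 2b->0: no, bb/aabc meet in 0. 2b->1: no, bb/aabc meet in 0. 2b->2: ok.
aba: 3a undefined. 3a->0: ok.
abb: 3b undefined. 3b->0: no, bb/abb meet in 0. 3b->1: no, ba/abb meet in 1. 3b->2: no, aabb/abb meet in 2. 3b->3: ok.
abc: 3c undefined. 3c->0: ok.
aabc: 2c undefined. 2c->0: no, bb/aabc meet in 0. 2c->1: no, ba/aabc meet in 1. 2c->2: no, aabb/aabc meet in 2. 2c->3: ok.
All examples now run through 4 states with every (state, symbol) defined. Accept strings end in {0,1,2}, Reject strings end in {3}; accept={0,1,2}.

states=4 start=0 accept={0,1,2} delta: 0a->1 0b->0 0c->0 1a->2 1b->3 1c->0 2a->1 2b->2 2c->3 3a->0 3b->3 3c->0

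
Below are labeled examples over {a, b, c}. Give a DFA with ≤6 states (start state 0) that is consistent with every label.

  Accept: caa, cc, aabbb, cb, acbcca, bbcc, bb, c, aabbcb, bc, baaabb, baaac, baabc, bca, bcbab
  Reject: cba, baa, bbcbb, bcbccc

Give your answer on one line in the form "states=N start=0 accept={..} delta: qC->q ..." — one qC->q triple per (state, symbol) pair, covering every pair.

Fold the examples into a partial DFA from state 0: repeatedly fix the first undefined (state, symbol) met by the shortest-then-alphabetical prefix, trying targets in increasing order and rejecting any under which an Accept and a Reject string meet in one state with the same remainder; add a state when all current targets are rejected. Accepting states are where Accept strings end.
a: 0a undefined. 0a->0: ok.
b: 0b undefined. 0b->0: no, aabbb/baa meet in 0. Open state 1: 0b->1.
c: 0c undefined. 0c->0: ok.
ba: 1a undefined. 1a->0: no, caa/cba meet in 0. 1a->1: no, cb/cba meet in 1. Open state 2: 1a->2.
bb: 1b undefined. 1b->0: no, caa/bbcbb meet in 0. 1b->1: ok.
bc: 1c undefined. 1c->0: no, caa/bcbccc meet in 0. 1c->1: no, aabbb/bbcbb meet in 1. 1c->2: no, bc/cba meet in 2. Open state 3: 1c->3.
baa: 2a undefined. 2a->0: no, caa/baa meet in 0. 2a->1: no, aabbb/baa meet in 1. 2a->2: ok.
bca: 3a undefined. 3a->0: ok.
bcb: 3b undefined. 3b->0: no, caa/bcbccc meet in 0. 3b->1: no, aabbb/bbcbb meet in 1. 3b->2: no, aabbcb/cba meet in 2. 3b->3: no, aabbcb/bbcbb meet in 3. Open state 4: 3b->4.
baab: 2b undefined. 2b->0: ok.
bbcc: 3c undefined. 3c->0: ok.
bcba: 4a undefined. 4a->0: ok.
bcbc: 4c undefined. 4c->0: no, caa/bcbccc meet in 0. 4c->1: no, caa/bcbccc meet in 0. 4c->2: ok.
baaac: 2c undefined. 2c->0: no, caa/bcbccc meet in 0. 2c->1: no, bc/bcbccc meet in 3. 2c->2: no, baaac/cba meet in 2. 2c->3: no, caa/bcbccc meet in 0. 2c->4: ok.
bbcbb: 4b undefined. 4b->0: no, caa/bbcbb meet in 0. 4b->1: no, aabbb/bbcbb meet in 1. 4b->2: ok.
All examples now run through 5 states with every (state, symbol) defined. Accept strings end in {0,1,3,4}, Reject strings end in {2}; accept={0,1,3,4}.

states=5 start=0 accept={0,1,3,4} delta: 0a->0 0b->1 0c->0 1a->2 1b->1 1c->3 2a->2 2b->0 2c->4 3a->0 3b->4 3c->0 4a->0 4b->2 4c->2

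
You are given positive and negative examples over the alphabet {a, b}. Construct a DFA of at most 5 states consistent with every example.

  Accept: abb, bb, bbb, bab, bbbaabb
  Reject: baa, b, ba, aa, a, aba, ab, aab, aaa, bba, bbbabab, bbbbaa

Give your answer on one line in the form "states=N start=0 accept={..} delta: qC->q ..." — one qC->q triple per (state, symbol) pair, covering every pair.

Grow the machine one transition at a time. Run the examples from 0; the earliest place one falls off (shortest prefix, ties alphabetical) gets sent to the lowest-numbered state that keeps every Accept/Reject pair distinguishable — a pair clashes when both reach the same state with identical unread suffix — and to a fresh state only if none does.
a: 0a undefined. 0a->0: ok.
b: 0b undefined. 0b->0: no, abb/baa meet in 0. Open state 1: 0b->1.
ba: 1a undefined. 1a->0: no, bab/b meet in 1. 1a->1: ok.
bb: 1b undefined. 1b->0: no, abb/aa meet in 0. 1b->1: no, abb/baa meet in 1. Open state 2: 1b->2.
bba: 2a undefined. 2a->0: ok.
bbb: 2b undefined. 2b->0: no, abb/bbbabab meet in 2. 2b->1: no, bbb/baa meet in 1. 2b->2: no, abb/bbbabab meet in 2. Open state 3: 2b->3.
bbba: 3a undefined. 3a->0: no, abb/bbbabab meet in 2. 3a->1: ok.
bbbb: 3b undefined. 3b->0: ok.
All examples now run through 4 states with every (state, symbol) defined. Accept strings end in {2,3}, Reject strings end in {0,1}; accept={2,3}.

states=4 start=0 accept={2,3} delta: 0a->0 0b->1 1a->1 1b->2 2a->0 2b->3 3a->1 3b->0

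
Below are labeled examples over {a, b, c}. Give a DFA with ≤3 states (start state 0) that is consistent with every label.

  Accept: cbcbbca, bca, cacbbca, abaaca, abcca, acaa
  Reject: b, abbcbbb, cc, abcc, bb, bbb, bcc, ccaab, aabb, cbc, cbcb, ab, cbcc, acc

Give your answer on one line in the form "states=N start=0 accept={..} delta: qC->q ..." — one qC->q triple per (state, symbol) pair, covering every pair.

Fold the examples into a partial DFA from state 0: repeatedly fix the first undefined (state, symbol) met by the shortest-then-alphabetical prefix, trying targets in increasing order and rejecting any under which an Accept and a Reject string meet in one state with the same remainder; add a state when all current targets are rejected. Accepting states are where Accept strings end.
a: 0a undefined. 0a->0: ok.
b: 0b undefined. 0b->0: ok.
c: 0c undefined. 0c->0: no, cbcbbca/b meet in 0. Open state 1: 0c->1.
ca: 1a undefined. 1a->0: no, bca/b meet in 0. 1a->1: ok.
cb: 1b undefined. 1b->0: no, cbcbbca/cbc meet in 1. 1b->1: no, bca/abbcbbb meet in 1. Open state 2: 1b->2.
cc: 1c undefined. 1c->0: no, abcca/b meet in 0. 1c->1: no, bca/cc meet in 1. 1c->2: ok.
cbc: 2c undefined. 2c->0: no, cbcbbca/cbcc meet in 1. 2c->1: no, bca/cbc meet in 1. 2c->2: ok.
cca: 2a undefined. 2a->0: no, abcca/b meet in 0. 2a->1: ok.
cacb: 2b undefined. 2b->0: ok.
All examples now run through 3 states with every (state, symbol) defined. Accept strings end in {1}, Reject strings end in {0,2}; accept={1}.

states=3 start=0 accept={1} delta: 0a->0 0b->0 0c->1 1a->1 1b->2 1c->2 2a->1 2b->0 2c->2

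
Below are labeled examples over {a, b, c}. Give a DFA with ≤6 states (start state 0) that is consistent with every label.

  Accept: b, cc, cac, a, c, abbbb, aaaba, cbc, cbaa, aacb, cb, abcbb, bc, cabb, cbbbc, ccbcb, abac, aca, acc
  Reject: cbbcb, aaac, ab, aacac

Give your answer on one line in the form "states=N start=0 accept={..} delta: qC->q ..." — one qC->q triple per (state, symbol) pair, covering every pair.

Grow the machine one transition at a time. Run the examples from 0; the earliest place one falls off (shortest prefix, ties alphabetical) gets sent to the lowest-numbered state that keeps every Accept/Reject pair distinguishable — a pair clashes when both reach the same state with identical unread suffix — and to a fresh state only if none does.
a: 0a undefined. 0a->0: no, b/ab meet in 0 with "b" left. Open state 1: 0a->1.
b: 0b undefined. 0b->0: ok.
c: 0c undefined. 0c->0: no, b/cbbcb meet in 0. 0c->1: no, cb/ab meet in 1 with "b" left. Open state 2: 0c->2.
aa: 1a undefined. 1a->0: no, cac/aacac meet in 2 with "ac" left. 1a->1: ok.
ab: 1b undefined. 1b->0: no, b/ab meet in 0. 1b->1: no, a/ab meet in 1. 1b->2: no, c/ab meet in 2. Open state 3: 1b->3.
ac: 1c undefined. 1c->0: no, b/aaac meet in 0. 1c->1: no, a/aaac meet in 1. 1c->2: no, cac/aacac meet in 2 with "ac" left. 1c->3: no, abac/aacac meet in 3 with "ac" left. Open state 4: 1c->4.
ca: 2a undefined. 2a->0: ok.
cb: 2b undefined. 2b->0: no, b/cbbcb meet in 0. 2b->1: no, cbc/aaac meet in 4. 2b->2: ok.
cc: 2c undefined. 2c->0: no, b/cbbcb meet in 0. 2c->1: ok.
aba: 3a undefined. 3a->0: ok.
abb: 3b undefined. 3b->0: ok.
abc: 3c undefined. 3c->0: ok.
aca: 4a undefined. 4a->0: no, cac/aacac meet in 2. 4a->1: ok.
acc: 4c undefined. 4c->0: ok.
aacb: 4b undefined. 4b->0: ok.
All examples now run through 5 states with every (state, symbol) defined. Accept strings end in {0,1,2}, Reject strings end in {3,4}; accept={0,1,2}.

states=5 start=0 accept={0,1,2} delta: 0a->1 0b->0 0c->2 1a->1 1b->3 1c->4 2a->0 2b->2 2c->1 3a->0 3b->0 3c->0 4a->1 4b->0 4c->0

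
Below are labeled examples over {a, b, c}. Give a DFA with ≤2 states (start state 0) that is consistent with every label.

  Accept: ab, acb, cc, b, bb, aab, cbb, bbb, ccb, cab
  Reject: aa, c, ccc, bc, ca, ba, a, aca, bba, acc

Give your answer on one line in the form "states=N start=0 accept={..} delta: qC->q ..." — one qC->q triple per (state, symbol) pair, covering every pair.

Grow the machine one transition at a time. Run the examples from 0; the earliest place one falls off (shortest prefix, ties alphabetical) gets sent to the lowest-numbered state that keeps every Accept/Reject pair distinguishable — a pair clashes when both reach the same state with identical unread suffix — and to a fresh state only if none does.
a: 0a undefined. 0a->0: no, cc/acc meet in 0 with "cc" left. Open state 1: 0a->1.
b: 0b undefined. 0b->0: ok.
c: 0c undefined. 0c->0: no, cc/c meet in 0. 0c->1: ok.
aa: 1a undefined. 1a->0: no, b/aa meet in 0. 1a->1: ok.
ab: 1b undefined. 1b->0: ok.
ac: 1c undefined. 1c->0: ok.
All examples now run through 2 states with every (state, symbol) defined. Accept strings end in {0}, Reject strings end in {1}; accept={0}.

states=2 start=0 accept={0} delta: 0a->1 0b->0 0c->1 1a->1 1b->0 1c->0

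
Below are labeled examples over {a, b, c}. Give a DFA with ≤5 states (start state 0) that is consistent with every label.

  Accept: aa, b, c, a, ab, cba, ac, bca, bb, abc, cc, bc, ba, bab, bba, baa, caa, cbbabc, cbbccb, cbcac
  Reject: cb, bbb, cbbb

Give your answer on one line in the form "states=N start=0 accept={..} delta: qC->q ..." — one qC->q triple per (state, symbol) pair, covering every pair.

Fold the examples into a partial DFA from state 0: repeatedly fix the first undefined (state, symbol) met by the shortest-then-alphabetical prefix, trying targets in increasing order and rejecting any under which an Accept and a Reject string meet in one state with the same remainder; add a state when all current targets are rejected. Accepting states are where Accept strings end.
a: 0a undefined. 0a->0: ok.
b: 0b undefined. 0b->0: no, aa/bbb meet in 0. Open state 1: 0b->1.
c: 0c undefined. 0c->0: no, b/cb meet in 1. 0c->1: no, bb/cb meet in 1 with "b" left. Open state 2: 0c->2.
ba: 1a undefined. 1a->0: ok.
bb: 1b undefined. 1b->0: no, b/bbb meet in 1. 1b->1: no, b/bbb meet in 1. 1b->2: ok.
bc: 1c undefined. 1c->0: ok.
ca: 2a undefined. 2a->0: ok.
cb: 2b undefined. 2b->0: no, aa/cb meet in 0. 2b->1: no, b/cb meet in 1. 2b->2: no, c/cb meet in 2. Open state 3: 2b->3.
cc: 2c undefined. 2c->0: ok.
cba: 3a undefined. 3a->0: ok.
cbb: 3b undefined. 3b->0: no, b/cbbb meet in 1. 3b->1: no, c/cbbb meet in 2. 3b->2: no, cbbccb/cb meet in 3. 3b->3: ok.
cbc: 3c undefined. 3c->0: no, cbbccb/cb meet in 3. 3c->1: ok.
All examples now run through 4 states with every (state, symbol) defined. Accept strings end in {0,1,2}, Reject strings end in {3}; accept={0,1,2}.

states=4 start=0 accept={0,1,2} delta: 0a->0 0b->1 0c->2 1a->0 1b->2 1c->0 2a->0 2b->3 2c->0 3a->0 3b->3 3c->1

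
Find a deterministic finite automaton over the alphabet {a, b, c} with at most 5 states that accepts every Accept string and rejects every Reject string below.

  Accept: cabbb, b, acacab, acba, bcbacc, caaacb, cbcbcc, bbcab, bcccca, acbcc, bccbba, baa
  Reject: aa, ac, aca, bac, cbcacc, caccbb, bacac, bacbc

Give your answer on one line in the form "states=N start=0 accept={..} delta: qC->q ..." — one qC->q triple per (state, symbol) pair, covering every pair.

states=3 start=0 accept={1} delta: 0a->0 0b->1 0c->0 1a->1 1b->0 1c->2 2a->0 2b->1 2c->1

Fold the examples into a partial DFA from state 0: repeatedly fix the first undefined (state, symbol) met by the shortest-then-alphabetical prefix, trying targets in increasing order and rejecting any under which an Accept and a Reject string meet in one state with the same remainder; add a state when all current targets are rejected. Accepting states are where Accept strings end.
a: 0a undefined. 0a->0: ok.
b: 0b undefined. 0b->0: no, b/aa meet in 0. Open state 1: 0b->1.
c: 0c undefined. 0c->0: ok.
ba: 1a undefined. 1a->0: no, acba/aa meet in 0. 1a->1: ok.
bb: 1b undefined. 1b->0: ok.
bc: 1c undefined. 1c->0: no, bcbacc/aa meet in 0. 1c->1: no, cabbb/bac meet in 1. Open state 2: 1c->2.
bcb: 2b undefined. 2b->0: no, bcbacc/aa meet in 0. 2b->1: ok.
bcc: 2c undefined. 2c->0: no, bcbacc/aa meet in 0. 2c->1: ok.
baca: 2a undefined. 2a->0: ok.
All examples now run through 3 states with every (state, symbol) defined. Accept strings end in {1}, Reject strings end in {0,2}; accept={1}.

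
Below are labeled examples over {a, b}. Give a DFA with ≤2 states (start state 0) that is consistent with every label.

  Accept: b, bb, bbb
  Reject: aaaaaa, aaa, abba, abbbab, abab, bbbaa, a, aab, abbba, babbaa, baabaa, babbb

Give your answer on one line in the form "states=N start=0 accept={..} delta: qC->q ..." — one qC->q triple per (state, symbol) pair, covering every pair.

states=2 start=0 accept={0} delta: 0a->1 0b->0 1a->1 1b->1

Fold the examples into a partial DFA from state 0: repeatedly fix the first undefined (state, symbol) met by the shortest-then-alphabetical prefix, trying targets in increasing order and rejecting any under which an Accept and a Reject string meet in one state with the same remainder; add a state when all current targets are rejected. Accepting states are where Accept strings end.
a: 0a undefined. 0a->0: no, b/aab meet in 0 with "b" left. Open state 1: 0a->1.
b: 0b undefined. 0b->0: ok.
aa: 1a undefined. 1a->0: no, b/aaaaaa meet in 0. 1a->1: ok.
ab: 1b undefined. 1b->0: no, b/abbbab meet in 0. 1b->1: ok.
All examples now run through 2 states with every (state, symbol) defined. Accept strings end in {0}, Reject strings end in {1}; accept={0}.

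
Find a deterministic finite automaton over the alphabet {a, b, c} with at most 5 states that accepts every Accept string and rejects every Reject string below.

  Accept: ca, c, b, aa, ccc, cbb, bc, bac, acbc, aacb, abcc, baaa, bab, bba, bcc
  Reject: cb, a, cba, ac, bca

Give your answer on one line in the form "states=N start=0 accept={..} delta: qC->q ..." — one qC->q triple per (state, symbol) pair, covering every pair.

State merging on the prefix tree: take the shortest (then alphabetical) example prefix whose next move is undefined and point that move at state 0, else 1, else 2, ...; a target is out if some Accept/Reject pair would then sit in one state with the same input left (inseparable). If every existing state is out, open a new one.
a: 0a undefined. 0a->0: no, c/ac meet in 0 with "c" left. Open state 1: 0a->1.
b: 0b undefined. 0b->0: no, ca/bca meet in 0 with "ca" left. 0b->1: no, b/a meet in 1. Open state 2: 0b->2.
c: 0c undefined. 0c->0: no, ca/a meet in 1. 0c->1: no, c/a meet in 1. 0c->2: no, bba/cba meet in 2 with "ba" left. Open state 3: 0c->3.
aa: 1a undefined. 1a->0: no, aacb/cb meet in 3 with "b" left. 1a->1: no, aa/a meet in 1. 1a->2: ok.
ab: 1b undefined. 1b->0: ok.
ac: 1c undefined. 1c->0: ok.
ba: 2a undefined. 2a->0: ok.
bb: 2b undefined. 2b->0: no, bba/a meet in 1. 2b->1: ok.
bc: 2c undefined. 2c->0: no, bc/ac meet in 0. 2c->1: no, b/bca meet in 2. 2c->2: no, aacb/a meet in 1. 2c->3: no, ca/bca meet in 3 with "a" left. Open state 4: 2c->4.
ca: 3a undefined. 3a->0: no, ca/ac meet in 0. 3a->1: no, ca/a meet in 1. 3a->2: ok.
cb: 3b undefined. 3b->0: ok.
cc: 3c undefined. 3c->0: no, abcc/cb meet in 0. 3c->1: no, ccc/cb meet in 0. 3c->2: ok.
bca: 4a undefined. 4a->0: ok.
bcc: 4c undefined. 4c->0: no, bcc/cb meet in 0. 4c->1: no, bcc/a meet in 1. 4c->2: ok.
aacb: 4b undefined. 4b->0: no, aacb/cb meet in 0. 4b->1: no, aacb/a meet in 1. 4b->2: ok.
All examples now run through 5 states with every (state, symbol) defined. Accept strings end in {2,3,4}, Reject strings end in {0,1}; accept={2,3,4}.

states=5 start=0 accept={2,3,4} delta: 0a->1 0b->2 0c->3 1a->2 1b->0 1c->0 2a->0 2b->1 2c->4 3a->2 3b->0 3c->2 4a->0 4b->2 4c->2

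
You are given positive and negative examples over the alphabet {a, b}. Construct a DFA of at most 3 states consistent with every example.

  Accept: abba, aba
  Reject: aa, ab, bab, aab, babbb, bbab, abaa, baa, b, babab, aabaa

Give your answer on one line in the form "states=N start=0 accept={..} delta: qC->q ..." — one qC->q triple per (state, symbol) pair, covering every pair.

states=3 start=0 accept={2} delta: 0a->0 0b->1 1a->2 1b->1 2a->0 2b->0

Grow the machine one transition at a time. Run the examples from 0; the earliest place one falls off (shortest prefix, ties alphabetical) gets sent to the lowest-numbered state that keeps every Accept/Reject pair distinguishable — a pair clashes when both reach the same state with identical unread suffix — and to a fresh state only if none does.
a: 0a undefined. 0a->0: ok.
b: 0b undefined. 0b->0: no, abba/aa meet in 0. Open state 1: 0b->1.
ba: 1a undefined. 1a->0: no, aba/aa meet in 0. 1a->1: no, aba/ab meet in 1. Open state 2: 1a->2.
bb: 1b undefined. 1b->0: no, abba/aa meet in 0. 1b->1: ok.
baa: 2a undefined. 2a->0: ok.
bab: 2b undefined. 2b->0: ok.
All examples now run through 3 states with every (state, symbol) defined. Accept strings end in {2}, Reject strings end in {0,1}; accept={2}.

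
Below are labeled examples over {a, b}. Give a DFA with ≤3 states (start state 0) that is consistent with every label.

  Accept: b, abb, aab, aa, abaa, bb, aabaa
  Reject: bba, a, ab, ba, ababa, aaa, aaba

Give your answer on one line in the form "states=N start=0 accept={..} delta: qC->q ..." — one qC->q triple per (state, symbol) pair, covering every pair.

states=3 start=0 accept={0} delta: 0a->1 0b->0 1a->0 1b->2 2a->1 2b->0

Fold the examples into a partial DFA from state 0: repeatedly fix the first undefined (state, symbol) met by the shortest-then-alphabetical prefix, trying targets in increasing order and rejecting any under which an Accept and a Reject string meet in one state with the same remainder; add a state when all current targets are rejected. Accepting states are where Accept strings end.
a: 0a undefined. 0a->0: no, b/ab meet in 0 with "b" left. Open state 1: 0a->1.
b: 0b undefined. 0b->0: ok.
aa: 1a undefined. 1a->0: ok.
ab: 1b undefined. 1b->0: no, b/ab meet in 0. 1b->1: no, abb/bba meet in 1. Open state 2: 1b->2.
aba: 2a undefined. 2a->0: no, abaa/bba meet in 1. 2a->1: ok.
abb: 2b undefined. 2b->0: ok.
All examples now run through 3 states with every (state, symbol) defined. Accept strings end in {0}, Reject strings end in {1,2}; accept={0}.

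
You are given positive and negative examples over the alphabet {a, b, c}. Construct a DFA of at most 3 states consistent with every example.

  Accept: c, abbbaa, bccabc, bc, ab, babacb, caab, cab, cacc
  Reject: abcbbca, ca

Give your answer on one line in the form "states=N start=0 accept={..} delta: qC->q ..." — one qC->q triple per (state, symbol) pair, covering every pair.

states=3 start=0 accept={0,1} delta: 0a->0 0b->0 0c->1 1a->2 1b->0 1c->0 2a->0 2b->0 2c->0

Grow the machine one transition at a time. Run the examples from 0; the earliest place one falls off (shortest prefix, ties alphabetical) gets sent to the lowest-numbered state that keeps every Accept/Reject pair distinguishable — a pair clashes when both reach the same state with identical unread suffix — and to a fresh state only if none does.
a: 0a undefined. 0a->0: ok.
b: 0b undefined. 0b->0: ok.
c: 0c undefined. 0c->0: no, c/abcbbca meet in 0. Open state 1: 0c->1.
ca: 1a undefined. 1a->0: no, abbbaa/ca meet in 0. 1a->1: no, c/ca meet in 1. Open state 2: 1a->2.
bcc: 1c undefined. 1c->0: ok.
caa: 2a undefined. 2a->0: ok.
cab: 2b undefined. 2b->0: ok.
cac: 2c undefined. 2c->0: ok.
abcb: 1b undefined. 1b->0: ok.
All examples now run through 3 states with every (state, symbol) defined. Accept strings end in {0,1}, Reject strings end in {2}; accept={0,1}.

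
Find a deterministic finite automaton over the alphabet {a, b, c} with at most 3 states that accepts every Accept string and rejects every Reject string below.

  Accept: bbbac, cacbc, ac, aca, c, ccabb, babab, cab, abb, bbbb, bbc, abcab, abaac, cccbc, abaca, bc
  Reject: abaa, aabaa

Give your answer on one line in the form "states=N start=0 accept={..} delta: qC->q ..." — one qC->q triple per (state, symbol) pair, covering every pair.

states=3 start=0 accept={0,1} delta: 0a->0 0b->1 0c->0 1a->2 1b->0 1c->0 2a->2 2b->0 2c->0

State merging on the prefix tree: take the shortest (then alphabetical) example prefix whose next move is undefined and point that move at state 0, else 1, else 2, ...; a target is out if some Accept/Reject pair would then sit in one state with the same input left (inseparable). If every existing state is out, open a new one.
a: 0a undefined. 0a->0: ok.
b: 0b undefined. 0b->0: no, babab/abaa meet in 0. Open state 1: 0b->1.
c: 0c undefined. 0c->0: ok.
ba: 1a undefined. 1a->0: no, ac/abaa meet in 0. 1a->1: no, cab/abaa meet in 1. Open state 2: 1a->2.
bb: 1b undefined. 1b->0: ok.
bc: 1c undefined. 1c->0: ok.
bab: 2b undefined. 2b->0: ok.
abaa: 2a undefined. 2a->0: no, cacbc/abaa meet in 0. 2a->1: no, babab/abaa meet in 1. 2a->2: ok.
abac: 2c undefined. 2c->0: ok.
All examples now run through 3 states with every (state, symbol) defined. Accept strings end in {0,1}, Reject strings end in {2}; accept={0,1}.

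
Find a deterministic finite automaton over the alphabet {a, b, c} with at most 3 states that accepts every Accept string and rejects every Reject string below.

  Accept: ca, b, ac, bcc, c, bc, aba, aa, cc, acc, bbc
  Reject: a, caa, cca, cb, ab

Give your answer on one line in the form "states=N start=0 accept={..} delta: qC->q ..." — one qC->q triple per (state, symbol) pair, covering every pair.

Fold the examples into a partial DFA from state 0: repeatedly fix the first undefined (state, symbol) met by the shortest-then-alphabetical prefix, trying targets in increasing order and rejecting any under which an Accept and a Reject string meet in one state with the same remainder; add a state when all current targets are rejected. Accepting states are where Accept strings end.
a: 0a undefined. 0a->0: no, b/ab meet in 0 with "b" left. Open state 1: 0a->1.
b: 0b undefined. 0b->0: ok.
c: 0c undefined. 0c->0: no, ca/a meet in 1. 0c->1: no, c/a meet in 1. Open state 2: 0c->2.
aa: 1a undefined. 1a->0: ok.
ab: 1b undefined. 1b->0: no, b/ab meet in 0. 1b->1: ok.
ac: 1c undefined. 1c->0: ok.
ca: 2a undefined. 2a->0: ok.
cb: 2b undefined. 2b->0: no, ca/cb meet in 0. 2b->1: ok.
cc: 2c undefined. 2c->0: ok.
All examples now run through 3 states with every (state, symbol) defined. Accept strings end in {0,2}, Reject strings end in {1}; accept={0,2}.

states=3 start=0 accept={0,2} delta: 0a->1 0b->0 0c->2 1a->0 1b->1 1c->0 2a->0 2b->1 2c->0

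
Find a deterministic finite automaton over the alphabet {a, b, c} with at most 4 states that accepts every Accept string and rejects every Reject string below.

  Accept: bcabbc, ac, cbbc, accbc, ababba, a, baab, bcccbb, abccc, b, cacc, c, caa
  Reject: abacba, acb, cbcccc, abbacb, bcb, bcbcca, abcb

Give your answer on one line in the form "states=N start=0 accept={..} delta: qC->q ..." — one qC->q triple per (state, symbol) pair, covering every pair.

Fold the examples into a partial DFA from state 0: repeatedly fix the first undefined (state, symbol) met by the shortest-then-alphabetical prefix, trying targets in increasing order and rejecting any under which an Accept and a Reject string meet in one state with the same remainder; add a state when all current targets are rejected. Accepting states are where Accept strings end.
a: 0a undefined. 0a->0: ok.
b: 0b undefined. 0b->0: ok.
c: 0c undefined. 0c->0: no, bcabbc/abacba meet in 0. Open state 1: 0c->1.
ca: 1a undefined. 1a->0: ok.
cb: 1b undefined. 1b->0: no, ababba/abacba meet in 0. 1b->1: no, bcabbc/acb meet in 1. Open state 2: 1b->2.
acc: 1c undefined. 1c->0: ok.
cbb: 2b undefined. 2b->0: ok.
cbc: 2c undefined. 2c->0: no, bcabbc/cbcccc meet in 1. 2c->1: no, ababba/cbcccc meet in 0. 2c->2: ok.
abacba: 2a undefined. 2a->0: no, ababba/abacba meet in 0. 2a->1: no, bcabbc/abacba meet in 1. 2a->2: ok.
All examples now run through 3 states with every (state, symbol) defined. Accept strings end in {0,1}, Reject strings end in {2}; accept={0,1}.

states=3 start=0 accept={0,1} delta: 0a->0 0b->0 0c->1 1a->0 1b->2 1c->0 2a->2 2b->0 2c->2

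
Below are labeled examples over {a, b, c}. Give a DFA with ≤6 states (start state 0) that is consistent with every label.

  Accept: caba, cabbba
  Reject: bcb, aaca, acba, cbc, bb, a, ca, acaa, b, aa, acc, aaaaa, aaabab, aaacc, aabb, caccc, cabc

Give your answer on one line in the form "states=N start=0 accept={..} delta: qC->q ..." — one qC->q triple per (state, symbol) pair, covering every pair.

states=4 start=0 accept={3} delta: 0a->0 0b->0 0c->1 1a->2 1b->0 1c->0 2a->0 2b->3 2c->0 3a->3 3b->2 3c->0

Fold the examples into a partial DFA from state 0: repeatedly fix the first undefined (state, symbol) met by the shortest-then-alphabetical prefix, trying targets in increasing order and rejecting any under which an Accept and a Reject string meet in one state with the same remainder; add a state when all current targets are rejected. Accepting states are where Accept strings end.
a: 0a undefined. 0a->0: ok.
b: 0b undefined. 0b->0: ok.
c: 0c undefined. 0c->0: no, caba/bcb meet in 0. Open state 1: 0c->1.
ca: 1a undefined. 1a->0: no, caba/aaca meet in 0. 1a->1: no, caba/acba meet in 1 with "ba" left. Open state 2: 1a->2.
cb: 1b undefined. 1b->0: ok.
acc: 1c undefined. 1c->0: ok.
cab: 2b undefined. 2b->0: no, caba/bcb meet in 0. 2b->1: no, caba/aaca meet in 2. 2b->2: no, caba/acaa meet in 2 with "a" left. Open state 3: 2b->3.
cac: 2c undefined. 2c->0: ok.
acaa: 2a undefined. 2a->0: ok.
caba: 3a undefined. 3a->0: no, caba/bcb meet in 0. 3a->1: no, caba/cbc meet in 1. 3a->2: no, caba/aaca meet in 2. 3a->3: ok.
cabb: 3b undefined. 3b->0: no, cabbba/bcb meet in 0. 3b->1: no, cabbba/bcb meet in 0. 3b->2: ok.
cabc: 3c undefined. 3c->0: ok.
All examples now run through 4 states with every (state, symbol) defined. Accept strings end in {3}, Reject strings end in {0,1,2}; accept={3}.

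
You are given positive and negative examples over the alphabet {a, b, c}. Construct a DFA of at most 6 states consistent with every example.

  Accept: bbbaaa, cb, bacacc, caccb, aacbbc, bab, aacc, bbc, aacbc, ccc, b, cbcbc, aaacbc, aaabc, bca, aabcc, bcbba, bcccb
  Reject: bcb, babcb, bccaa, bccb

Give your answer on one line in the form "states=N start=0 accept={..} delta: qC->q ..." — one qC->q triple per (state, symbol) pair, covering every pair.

State merging on the prefix tree: take the shortest (then alphabetical) example prefix whose next move is undefined and point that move at state 0, else 1, else 2, ...; a target is out if some Accept/Reject pair would then sit in one state with the same input left (inseparable). If every existing state is out, open a new one.
a: 0a undefined. 0a->0: ok.
b: 0b undefined. 0b->0: no, cb/bcb meet in 0 with "cb" left. Open state 1: 0b->1.
c: 0c undefined. 0c->0: ok.
ba: 1a undefined. 1a->0: ok.
bb: 1b undefined. 1b->0: ok.
bc: 1c undefined. 1c->0: no, bbbaaa/bccaa meet in 0. 1c->1: no, bbbaaa/bcb meet in 0. Open state 2: 1c->2.
bca: 2a undefined. 2a->0: ok.
bcb: 2b undefined. 2b->0: no, bbbaaa/bcb meet in 0. 2b->1: no, cb/bcb meet in 1. 2b->2: no, aacbc/bcb meet in 2. Open state 3: 2b->3.
bcc: 2c undefined. 2c->0: no, bbbaaa/bccaa meet in 0. 2c->1: no, bbbaaa/bccaa meet in 0. 2c->2: no, bbbaaa/bccaa meet in 0. 2c->3: no, aabcc/bcb meet in 3. Open state 4: 2c->4.
bcbb: 3b undefined. 3b->0: ok.
bcca: 4a undefined. 4a->0: no, bbbaaa/bccaa meet in 0. 4a->1: no, bbbaaa/bccaa meet in 0. 4a->2: no, bbbaaa/bccaa meet in 0. 4a->3: ok.
bccb: 4b undefined. 4b->0: no, bbbaaa/bccb meet in 0. 4b->1: no, cb/bccb meet in 1. 4b->2: no, aacbc/bccb meet in 2. 4b->3: ok.
bccc: 4c undefined. 4c->0: ok.
bccaa: 3a undefined. 3a->0: no, bbbaaa/bccaa meet in 0. 3a->1: no, cb/bccaa meet in 1. 3a->2: no, aacbc/bccaa meet in 2. 3a->3: ok.
cbcbc: 3c undefined. 3c->0: ok.
All examples now run through 5 states with every (state, symbol) defined. Accept strings end in {0,1,2,4}, Reject strings end in {3}; accept={0,1,2,4}.

states=5 start=0 accept={0,1,2,4} delta: 0a->0 0b->1 0c->0 1a->0 1b->0 1c->2 2a->0 2b->3 2c->4 3a->3 3b->0 3c->0 4a->3 4b->3 4c->0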